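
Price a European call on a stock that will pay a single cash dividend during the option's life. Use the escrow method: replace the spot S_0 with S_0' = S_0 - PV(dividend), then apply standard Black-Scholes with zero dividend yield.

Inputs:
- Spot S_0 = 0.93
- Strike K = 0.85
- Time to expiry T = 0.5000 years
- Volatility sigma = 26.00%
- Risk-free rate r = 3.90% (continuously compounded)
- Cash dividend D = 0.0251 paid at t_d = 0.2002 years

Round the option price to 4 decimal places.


Answer: Price = 0.1057

Derivation:
PV(D) = D * exp(-r * t_d) = 0.0251 * 0.99222260 = 0.02490479
S_0' = S_0 - PV(D) = 0.9300 - 0.02490479 = 0.90509521
d1 = (ln(S_0'/K) + (r + sigma^2/2)*T) / (sigma*sqrt(T)) = 0.53959751
d2 = d1 - sigma*sqrt(T) = 0.35574975
exp(-rT) = 0.98068890
N(d1) = 0.70526268; N(d2) = 0.63898601
C = S_0' * N(d1) - K * exp(-rT) * N(d2) = 0.90509521 * 0.70526268 - 0.8500 * 0.98068890 * 0.63898601 = 0.1057


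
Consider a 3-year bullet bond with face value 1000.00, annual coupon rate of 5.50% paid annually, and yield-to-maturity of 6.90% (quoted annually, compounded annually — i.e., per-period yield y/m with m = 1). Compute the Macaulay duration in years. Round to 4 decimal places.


Coupon per period c = face * coupon_rate / m = 55.000000
Periods per year m = 1; per-period yield y/m = 0.069000
Number of cashflows N = 3
Cashflows (t years, CF_t, discount factor 1/(1+y/m)^(m*t), PV):
  t = 1.0000: CF_t = 55.000000, DF = 0.935454, PV = 51.449953
  t = 2.0000: CF_t = 55.000000, DF = 0.875074, PV = 48.129049
  t = 3.0000: CF_t = 1055.000000, DF = 0.818591, PV = 863.613344
Price P = sum_t PV_t = 963.192346
Macaulay numerator sum_t t * PV_t:
  t * PV_t at t = 1.0000: 51.449953
  t * PV_t at t = 2.0000: 96.258098
  t * PV_t at t = 3.0000: 2590.840031
Macaulay duration D = (sum_t t * PV_t) / P = 2738.548082 / 963.192346 = 2.843200

Answer: Macaulay duration = 2.8432 years


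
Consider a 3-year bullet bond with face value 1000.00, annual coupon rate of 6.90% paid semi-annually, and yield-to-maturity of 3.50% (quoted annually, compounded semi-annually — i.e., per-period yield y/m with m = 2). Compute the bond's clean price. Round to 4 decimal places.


Answer: Price = 1096.0330

Derivation:
Coupon per period c = face * coupon_rate / m = 34.500000
Periods per year m = 2; per-period yield y/m = 0.017500
Number of cashflows N = 6
Cashflows (t years, CF_t, discount factor 1/(1+y/m)^(m*t), PV):
  t = 0.5000: CF_t = 34.500000, DF = 0.982801, PV = 33.906634
  t = 1.0000: CF_t = 34.500000, DF = 0.965898, PV = 33.323473
  t = 1.5000: CF_t = 34.500000, DF = 0.949285, PV = 32.750342
  t = 2.0000: CF_t = 34.500000, DF = 0.932959, PV = 32.187068
  t = 2.5000: CF_t = 34.500000, DF = 0.916913, PV = 31.633482
  t = 3.0000: CF_t = 1034.500000, DF = 0.901143, PV = 932.231959
Price P = sum_t PV_t = 1096.032959


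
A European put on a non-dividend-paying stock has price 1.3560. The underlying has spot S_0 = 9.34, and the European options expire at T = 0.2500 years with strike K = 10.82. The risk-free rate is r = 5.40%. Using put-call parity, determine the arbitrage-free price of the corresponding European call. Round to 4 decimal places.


Put-call parity: C - P = S_0 * exp(-qT) - K * exp(-rT).
S_0 * exp(-qT) = 9.3400 * 1.00000000 = 9.34000000
K * exp(-rT) = 10.8200 * 0.98659072 = 10.67491155
C = P + S*exp(-qT) - K*exp(-rT)
C = 1.3560 + 9.34000000 - 10.67491155 = 0.0211

Answer: Call price = 0.0211


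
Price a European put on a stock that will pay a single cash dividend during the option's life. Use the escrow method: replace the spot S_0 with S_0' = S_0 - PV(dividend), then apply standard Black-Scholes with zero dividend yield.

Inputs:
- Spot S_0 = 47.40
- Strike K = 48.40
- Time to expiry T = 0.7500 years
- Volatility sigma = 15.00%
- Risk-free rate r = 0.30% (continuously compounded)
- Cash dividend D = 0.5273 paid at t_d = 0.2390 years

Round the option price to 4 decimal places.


Answer: Price = 3.2377

Derivation:
PV(D) = D * exp(-r * t_d) = 0.5273 * 0.99928326 = 0.52692206
S_0' = S_0 - PV(D) = 47.4000 - 0.52692206 = 46.87307794
d1 = (ln(S_0'/K) + (r + sigma^2/2)*T) / (sigma*sqrt(T)) = -0.16449736
d2 = d1 - sigma*sqrt(T) = -0.29440117
exp(-rT) = 0.99775253
N(-d1) = 0.56533019; N(-d2) = 0.61577431
P = K * exp(-rT) * N(-d2) - S_0' * N(-d1) = 48.4000 * 0.99775253 * 0.61577431 - 46.87307794 * 0.56533019 = 3.2377


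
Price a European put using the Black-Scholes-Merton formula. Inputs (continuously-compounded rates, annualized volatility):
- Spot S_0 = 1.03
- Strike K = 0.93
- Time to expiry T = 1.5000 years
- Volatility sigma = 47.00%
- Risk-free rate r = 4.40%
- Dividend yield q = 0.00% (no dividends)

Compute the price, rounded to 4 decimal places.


d1 = (ln(S/K) + (r - q + 0.5*sigma^2) * T) / (sigma * sqrt(T)) = 0.57989410
d2 = d1 - sigma * sqrt(T) = 0.00426401
exp(-rT) = 0.93613086; exp(-qT) = 1.00000000
P = K * exp(-rT) * N(-d2) - S_0 * exp(-qT) * N(-d1)
N(-d1) = 0.28099302; N(-d2) = 0.49829891
P = 0.9300 * 0.93613086 * 0.49829891 - 1.0300 * 1.00000000 * 0.28099302 = 0.1444

Answer: Price = 0.1444


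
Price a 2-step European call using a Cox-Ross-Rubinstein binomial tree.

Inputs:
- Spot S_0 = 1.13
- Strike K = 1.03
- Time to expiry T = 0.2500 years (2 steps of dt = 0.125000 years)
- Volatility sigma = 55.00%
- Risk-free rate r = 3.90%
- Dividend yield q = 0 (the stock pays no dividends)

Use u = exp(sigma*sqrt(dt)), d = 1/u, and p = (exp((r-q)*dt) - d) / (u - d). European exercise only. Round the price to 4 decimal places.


dt = T/N = 0.125000
u = exp(sigma*sqrt(dt)) = 1.214648; d = 1/u = 0.823284
p = (exp((r-q)*dt) - d) / (u - d) = 0.464026
Discount per step: exp(-r*dt) = 0.995137
Stock lattice S(k, i) with i counting down-moves:
  k=0: S(0,0) = 1.1300
  k=1: S(1,0) = 1.3726; S(1,1) = 0.9303
  k=2: S(2,0) = 1.6672; S(2,1) = 1.1300; S(2,2) = 0.7659
Terminal payoffs V(N, i) = max(S_T - K, 0):
  V(2,0) = 0.637168; V(2,1) = 0.100000; V(2,2) = 0.000000
Backward induction: V(k, i) = exp(-r*dt) * [p * V(k+1, i) + (1-p) * V(k+1, i+1)].
  V(1,0) = exp(-r*dt) * [p*0.637168 + (1-p)*0.100000] = 0.347561
  V(1,1) = exp(-r*dt) * [p*0.100000 + (1-p)*0.000000] = 0.046177
  V(0,0) = exp(-r*dt) * [p*0.347561 + (1-p)*0.046177] = 0.185122

Answer: Price = V(0,0) = 0.1851


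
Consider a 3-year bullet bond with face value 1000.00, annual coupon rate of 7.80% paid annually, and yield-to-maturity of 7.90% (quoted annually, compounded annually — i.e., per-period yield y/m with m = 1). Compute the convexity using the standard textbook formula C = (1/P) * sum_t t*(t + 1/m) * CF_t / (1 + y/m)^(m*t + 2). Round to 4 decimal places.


Answer: Convexity = 9.3385

Derivation:
Coupon per period c = face * coupon_rate / m = 78.000000
Periods per year m = 1; per-period yield y/m = 0.079000
Number of cashflows N = 3
Cashflows (t years, CF_t, discount factor 1/(1+y/m)^(m*t), PV):
  t = 1.0000: CF_t = 78.000000, DF = 0.926784, PV = 72.289157
  t = 2.0000: CF_t = 78.000000, DF = 0.858929, PV = 66.996438
  t = 3.0000: CF_t = 1078.000000, DF = 0.796041, PV = 858.132651
Price P = sum_t PV_t = 997.418246
Convexity numerator sum_t t*(t + 1/m) * CF_t / (1+y/m)^(m*t + 2):
  t = 1.0000: term = 124.182462
  t = 2.0000: term = 345.270978
  t = 3.0000: term = 8844.897074
Convexity = (1/P) * sum = 9314.350513 / 997.418246 = 9.338460


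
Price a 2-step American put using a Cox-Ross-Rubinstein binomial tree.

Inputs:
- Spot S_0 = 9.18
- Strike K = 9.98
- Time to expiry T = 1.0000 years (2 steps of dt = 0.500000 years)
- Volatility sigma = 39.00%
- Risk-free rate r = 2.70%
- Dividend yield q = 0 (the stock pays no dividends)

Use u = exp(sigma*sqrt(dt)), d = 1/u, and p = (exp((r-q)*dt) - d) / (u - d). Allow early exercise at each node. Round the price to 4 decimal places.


Answer: Price = V(0,0) = 1.8105

Derivation:
dt = T/N = 0.500000
u = exp(sigma*sqrt(dt)) = 1.317547; d = 1/u = 0.758986
p = (exp((r-q)*dt) - d) / (u - d) = 0.455824
Discount per step: exp(-r*dt) = 0.986591
Stock lattice S(k, i) with i counting down-moves:
  k=0: S(0,0) = 9.1800
  k=1: S(1,0) = 12.0951; S(1,1) = 6.9675
  k=2: S(2,0) = 15.9358; S(2,1) = 9.1800; S(2,2) = 5.2882
Terminal payoffs V(N, i) = max(K - S_T, 0):
  V(2,0) = 0.000000; V(2,1) = 0.800000; V(2,2) = 4.691768
Backward induction: V(k, i) = exp(-r*dt) * [p * V(k+1, i) + (1-p) * V(k+1, i+1)]; then take max(V_cont, immediate exercise) for American.
  V(1,0) = exp(-r*dt) * [p*0.000000 + (1-p)*0.800000] = 0.429503; exercise = 0.000000; V(1,0) = max -> 0.429503
  V(1,1) = exp(-r*dt) * [p*0.800000 + (1-p)*4.691768] = 2.878682; exercise = 3.012506; V(1,1) = max -> 3.012506
  V(0,0) = exp(-r*dt) * [p*0.429503 + (1-p)*3.012506] = 1.810504; exercise = 0.800000; V(0,0) = max -> 1.810504


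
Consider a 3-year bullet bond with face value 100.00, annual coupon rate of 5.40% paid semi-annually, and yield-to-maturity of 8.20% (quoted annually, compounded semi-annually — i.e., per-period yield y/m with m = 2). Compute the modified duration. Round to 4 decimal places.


Coupon per period c = face * coupon_rate / m = 2.700000
Periods per year m = 2; per-period yield y/m = 0.041000
Number of cashflows N = 6
Cashflows (t years, CF_t, discount factor 1/(1+y/m)^(m*t), PV):
  t = 0.5000: CF_t = 2.700000, DF = 0.960615, PV = 2.593660
  t = 1.0000: CF_t = 2.700000, DF = 0.922781, PV = 2.491508
  t = 1.5000: CF_t = 2.700000, DF = 0.886437, PV = 2.393380
  t = 2.0000: CF_t = 2.700000, DF = 0.851524, PV = 2.299116
  t = 2.5000: CF_t = 2.700000, DF = 0.817987, PV = 2.208565
  t = 3.0000: CF_t = 102.700000, DF = 0.785770, PV = 80.698612
Price P = sum_t PV_t = 92.684840
First compute Macaulay numerator sum_t t * PV_t:
  t * PV_t at t = 0.5000: 1.296830
  t * PV_t at t = 1.0000: 2.491508
  t * PV_t at t = 1.5000: 3.590069
  t * PV_t at t = 2.0000: 4.598232
  t * PV_t at t = 2.5000: 5.521412
  t * PV_t at t = 3.0000: 242.095837
Macaulay duration D = 259.593887 / 92.684840 = 2.800824
Modified duration = D / (1 + y/m) = 2.800824 / (1 + 0.041000) = 2.690513

Answer: Modified duration = 2.6905


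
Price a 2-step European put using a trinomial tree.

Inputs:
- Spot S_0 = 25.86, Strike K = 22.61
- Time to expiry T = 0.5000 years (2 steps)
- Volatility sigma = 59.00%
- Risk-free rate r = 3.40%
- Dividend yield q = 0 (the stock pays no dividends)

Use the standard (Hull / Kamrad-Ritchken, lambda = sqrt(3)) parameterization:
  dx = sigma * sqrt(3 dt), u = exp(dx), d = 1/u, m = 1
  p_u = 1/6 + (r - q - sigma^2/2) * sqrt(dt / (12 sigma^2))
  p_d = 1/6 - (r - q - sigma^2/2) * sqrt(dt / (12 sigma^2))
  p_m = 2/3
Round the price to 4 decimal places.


dt = T/N = 0.250000; dx = sigma*sqrt(3*dt) = 0.510955
u = exp(dx) = 1.666882; d = 1/u = 0.599922
p_u = 0.132405, p_m = 0.666667, p_d = 0.200928
Discount per step: exp(-r*dt) = 0.991536
Stock lattice S(k, j) with j the centered position index:
  k=0: S(0,+0) = 25.8600
  k=1: S(1,-1) = 15.5140; S(1,+0) = 25.8600; S(1,+1) = 43.1056
  k=2: S(2,-2) = 9.3072; S(2,-1) = 15.5140; S(2,+0) = 25.8600; S(2,+1) = 43.1056; S(2,+2) = 71.8519
Terminal payoffs V(N, j) = max(K - S_T, 0):
  V(2,-2) = 13.302808; V(2,-1) = 7.096007; V(2,+0) = 0.000000; V(2,+1) = 0.000000; V(2,+2) = 0.000000
Backward induction: V(k, j) = exp(-r*dt) * [p_u * V(k+1, j+1) + p_m * V(k+1, j) + p_d * V(k+1, j-1)]
  V(1,-1) = exp(-r*dt) * [p_u*0.000000 + p_m*7.096007 + p_d*13.302808] = 7.340921
  V(1,+0) = exp(-r*dt) * [p_u*0.000000 + p_m*0.000000 + p_d*7.096007] = 1.413722
  V(1,+1) = exp(-r*dt) * [p_u*0.000000 + p_m*0.000000 + p_d*0.000000] = 0.000000
  V(0,+0) = exp(-r*dt) * [p_u*0.000000 + p_m*1.413722 + p_d*7.340921] = 2.397020

Answer: Price = V(0,0) = 2.3970


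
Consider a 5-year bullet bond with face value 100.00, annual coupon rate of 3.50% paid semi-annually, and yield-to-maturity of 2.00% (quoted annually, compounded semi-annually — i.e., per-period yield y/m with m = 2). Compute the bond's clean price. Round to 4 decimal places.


Answer: Price = 107.1035

Derivation:
Coupon per period c = face * coupon_rate / m = 1.750000
Periods per year m = 2; per-period yield y/m = 0.010000
Number of cashflows N = 10
Cashflows (t years, CF_t, discount factor 1/(1+y/m)^(m*t), PV):
  t = 0.5000: CF_t = 1.750000, DF = 0.990099, PV = 1.732673
  t = 1.0000: CF_t = 1.750000, DF = 0.980296, PV = 1.715518
  t = 1.5000: CF_t = 1.750000, DF = 0.970590, PV = 1.698533
  t = 2.0000: CF_t = 1.750000, DF = 0.960980, PV = 1.681716
  t = 2.5000: CF_t = 1.750000, DF = 0.951466, PV = 1.665065
  t = 3.0000: CF_t = 1.750000, DF = 0.942045, PV = 1.648579
  t = 3.5000: CF_t = 1.750000, DF = 0.932718, PV = 1.632257
  t = 4.0000: CF_t = 1.750000, DF = 0.923483, PV = 1.616096
  t = 4.5000: CF_t = 1.750000, DF = 0.914340, PV = 1.600095
  t = 5.0000: CF_t = 101.750000, DF = 0.905287, PV = 92.112948
Price P = sum_t PV_t = 107.103478


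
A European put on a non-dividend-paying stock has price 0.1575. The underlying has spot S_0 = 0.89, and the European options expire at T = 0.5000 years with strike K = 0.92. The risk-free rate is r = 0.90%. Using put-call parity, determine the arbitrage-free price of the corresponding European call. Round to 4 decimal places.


Answer: Call price = 0.1316

Derivation:
Put-call parity: C - P = S_0 * exp(-qT) - K * exp(-rT).
S_0 * exp(-qT) = 0.8900 * 1.00000000 = 0.89000000
K * exp(-rT) = 0.9200 * 0.99551011 = 0.91586930
C = P + S*exp(-qT) - K*exp(-rT)
C = 0.1575 + 0.89000000 - 0.91586930 = 0.1316


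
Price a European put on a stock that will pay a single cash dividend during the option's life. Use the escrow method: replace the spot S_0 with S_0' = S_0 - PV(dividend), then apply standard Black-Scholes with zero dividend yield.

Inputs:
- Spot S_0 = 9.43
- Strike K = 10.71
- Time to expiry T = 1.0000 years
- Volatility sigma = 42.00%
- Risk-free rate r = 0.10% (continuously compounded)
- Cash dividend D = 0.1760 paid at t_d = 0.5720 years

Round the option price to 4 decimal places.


Answer: Price = 2.4785

Derivation:
PV(D) = D * exp(-r * t_d) = 0.1760 * 0.99942816 = 0.17589936
S_0' = S_0 - PV(D) = 9.4300 - 0.17589936 = 9.25410064
d1 = (ln(S_0'/K) + (r + sigma^2/2)*T) / (sigma*sqrt(T)) = -0.13550266
d2 = d1 - sigma*sqrt(T) = -0.55550266
exp(-rT) = 0.99900050
N(-d1) = 0.55389277; N(-d2) = 0.71072456
P = K * exp(-rT) * N(-d2) - S_0' * N(-d1) = 10.7100 * 0.99900050 * 0.71072456 - 9.25410064 * 0.55389277 = 2.4785


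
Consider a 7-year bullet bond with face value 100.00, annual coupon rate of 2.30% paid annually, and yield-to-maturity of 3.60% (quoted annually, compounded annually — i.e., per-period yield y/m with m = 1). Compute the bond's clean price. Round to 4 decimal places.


Answer: Price = 92.0807

Derivation:
Coupon per period c = face * coupon_rate / m = 2.300000
Periods per year m = 1; per-period yield y/m = 0.036000
Number of cashflows N = 7
Cashflows (t years, CF_t, discount factor 1/(1+y/m)^(m*t), PV):
  t = 1.0000: CF_t = 2.300000, DF = 0.965251, PV = 2.220077
  t = 2.0000: CF_t = 2.300000, DF = 0.931709, PV = 2.142932
  t = 3.0000: CF_t = 2.300000, DF = 0.899333, PV = 2.068467
  t = 4.0000: CF_t = 2.300000, DF = 0.868082, PV = 1.996590
  t = 5.0000: CF_t = 2.300000, DF = 0.837917, PV = 1.927210
  t = 6.0000: CF_t = 2.300000, DF = 0.808801, PV = 1.860241
  t = 7.0000: CF_t = 102.300000, DF = 0.780696, PV = 79.865156
Price P = sum_t PV_t = 92.080673


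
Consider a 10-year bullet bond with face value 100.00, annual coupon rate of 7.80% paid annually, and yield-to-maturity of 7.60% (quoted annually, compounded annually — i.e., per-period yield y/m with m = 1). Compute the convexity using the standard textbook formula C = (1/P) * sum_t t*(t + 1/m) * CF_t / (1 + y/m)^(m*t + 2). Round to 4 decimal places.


Answer: Convexity = 61.8370

Derivation:
Coupon per period c = face * coupon_rate / m = 7.800000
Periods per year m = 1; per-period yield y/m = 0.076000
Number of cashflows N = 10
Cashflows (t years, CF_t, discount factor 1/(1+y/m)^(m*t), PV):
  t = 1.0000: CF_t = 7.800000, DF = 0.929368, PV = 7.249071
  t = 2.0000: CF_t = 7.800000, DF = 0.863725, PV = 6.737054
  t = 3.0000: CF_t = 7.800000, DF = 0.802718, PV = 6.261203
  t = 4.0000: CF_t = 7.800000, DF = 0.746021, PV = 5.818962
  t = 5.0000: CF_t = 7.800000, DF = 0.693328, PV = 5.407957
  t = 6.0000: CF_t = 7.800000, DF = 0.644357, PV = 5.025983
  t = 7.0000: CF_t = 7.800000, DF = 0.598845, PV = 4.670987
  t = 8.0000: CF_t = 7.800000, DF = 0.556547, PV = 4.341066
  t = 9.0000: CF_t = 7.800000, DF = 0.517237, PV = 4.034448
  t = 10.0000: CF_t = 107.800000, DF = 0.480704, PV = 51.819838
Price P = sum_t PV_t = 101.366570
Convexity numerator sum_t t*(t + 1/m) * CF_t / (1+y/m)^(m*t + 2):
  t = 1.0000: term = 12.522406
  t = 2.0000: term = 34.913772
  t = 3.0000: term = 64.895486
  t = 4.0000: term = 100.519651
  t = 5.0000: term = 140.129624
  t = 6.0000: term = 182.324790
  t = 7.0000: term = 225.929108
  t = 8.0000: term = 269.963087
  t = 9.0000: term = 313.618828
  t = 10.0000: term = 4923.389443
Convexity = (1/P) * sum = 6268.206195 / 101.366570 = 61.837016


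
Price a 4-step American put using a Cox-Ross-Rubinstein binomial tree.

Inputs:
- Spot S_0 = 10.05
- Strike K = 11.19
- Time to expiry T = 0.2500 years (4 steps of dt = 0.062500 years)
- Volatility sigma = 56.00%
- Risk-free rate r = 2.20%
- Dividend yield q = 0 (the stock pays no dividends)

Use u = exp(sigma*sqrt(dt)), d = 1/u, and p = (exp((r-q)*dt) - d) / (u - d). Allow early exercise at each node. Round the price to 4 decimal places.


dt = T/N = 0.062500
u = exp(sigma*sqrt(dt)) = 1.150274; d = 1/u = 0.869358
p = (exp((r-q)*dt) - d) / (u - d) = 0.469955
Discount per step: exp(-r*dt) = 0.998626
Stock lattice S(k, i) with i counting down-moves:
  k=0: S(0,0) = 10.0500
  k=1: S(1,0) = 11.5603; S(1,1) = 8.7371
  k=2: S(2,0) = 13.2975; S(2,1) = 10.0500; S(2,2) = 7.5956
  k=3: S(3,0) = 15.2957; S(3,1) = 11.5603; S(3,2) = 8.7371; S(3,3) = 6.6033
  k=4: S(4,0) = 17.5943; S(4,1) = 13.2975; S(4,2) = 10.0500; S(4,3) = 7.5956; S(4,4) = 5.7407
Terminal payoffs V(N, i) = max(K - S_T, 0):
  V(4,0) = 0.000000; V(4,1) = 0.000000; V(4,2) = 1.140000; V(4,3) = 3.594373; V(4,4) = 5.449349
Backward induction: V(k, i) = exp(-r*dt) * [p * V(k+1, i) + (1-p) * V(k+1, i+1)]; then take max(V_cont, immediate exercise) for American.
  V(3,0) = exp(-r*dt) * [p*0.000000 + (1-p)*0.000000] = 0.000000; exercise = 0.000000; V(3,0) = max -> 0.000000
  V(3,1) = exp(-r*dt) * [p*0.000000 + (1-p)*1.140000] = 0.603421; exercise = 0.000000; V(3,1) = max -> 0.603421
  V(3,2) = exp(-r*dt) * [p*1.140000 + (1-p)*3.594373] = 2.437574; exercise = 2.452950; V(3,2) = max -> 2.452950
  V(3,3) = exp(-r*dt) * [p*3.594373 + (1-p)*5.449349] = 4.571304; exercise = 4.586679; V(3,3) = max -> 4.586679
  V(2,0) = exp(-r*dt) * [p*0.000000 + (1-p)*0.603421] = 0.319401; exercise = 0.000000; V(2,0) = max -> 0.319401
  V(2,1) = exp(-r*dt) * [p*0.603421 + (1-p)*2.452950] = 1.581578; exercise = 1.140000; V(2,1) = max -> 1.581578
  V(2,2) = exp(-r*dt) * [p*2.452950 + (1-p)*4.586679] = 3.578998; exercise = 3.594373; V(2,2) = max -> 3.594373
  V(1,0) = exp(-r*dt) * [p*0.319401 + (1-p)*1.581578] = 0.987053; exercise = 0.000000; V(1,0) = max -> 0.987053
  V(1,1) = exp(-r*dt) * [p*1.581578 + (1-p)*3.594373] = 2.644811; exercise = 2.452950; V(1,1) = max -> 2.644811
  V(0,0) = exp(-r*dt) * [p*0.987053 + (1-p)*2.644811] = 1.863175; exercise = 1.140000; V(0,0) = max -> 1.863175

Answer: Price = V(0,0) = 1.8632


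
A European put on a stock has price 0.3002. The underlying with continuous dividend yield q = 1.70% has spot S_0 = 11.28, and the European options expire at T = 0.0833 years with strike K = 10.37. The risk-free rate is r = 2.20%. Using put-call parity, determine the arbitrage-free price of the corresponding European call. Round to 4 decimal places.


Answer: Call price = 1.2132

Derivation:
Put-call parity: C - P = S_0 * exp(-qT) - K * exp(-rT).
S_0 * exp(-qT) = 11.2800 * 0.99858490 = 11.26403770
K * exp(-rT) = 10.3700 * 0.99816908 = 10.35101334
C = P + S*exp(-qT) - K*exp(-rT)
C = 0.3002 + 11.26403770 - 10.35101334 = 1.2132


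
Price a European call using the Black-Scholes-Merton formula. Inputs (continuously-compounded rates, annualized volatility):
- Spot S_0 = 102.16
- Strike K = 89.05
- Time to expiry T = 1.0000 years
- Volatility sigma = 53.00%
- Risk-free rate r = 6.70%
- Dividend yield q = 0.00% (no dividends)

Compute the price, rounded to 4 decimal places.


Answer: Price = 30.2016

Derivation:
d1 = (ln(S/K) + (r - q + 0.5*sigma^2) * T) / (sigma * sqrt(T)) = 0.65055132
d2 = d1 - sigma * sqrt(T) = 0.12055132
exp(-rT) = 0.93519520; exp(-qT) = 1.00000000
C = S_0 * exp(-qT) * N(d1) - K * exp(-rT) * N(d2)
N(d1) = 0.74233192; N(d2) = 0.54797679
C = 102.1600 * 1.00000000 * 0.74233192 - 89.0500 * 0.93519520 * 0.54797679 = 30.2016


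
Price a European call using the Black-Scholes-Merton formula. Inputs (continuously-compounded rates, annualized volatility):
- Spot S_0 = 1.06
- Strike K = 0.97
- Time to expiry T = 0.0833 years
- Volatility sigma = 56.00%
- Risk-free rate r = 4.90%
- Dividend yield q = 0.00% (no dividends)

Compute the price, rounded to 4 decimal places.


d1 = (ln(S/K) + (r - q + 0.5*sigma^2) * T) / (sigma * sqrt(T)) = 0.65503957
d2 = d1 - sigma * sqrt(T) = 0.49341383
exp(-rT) = 0.99592662; exp(-qT) = 1.00000000
C = S_0 * exp(-qT) * N(d1) - K * exp(-rT) * N(d2)
N(d1) = 0.74377886; N(d2) = 0.68913989
C = 1.0600 * 1.00000000 * 0.74377886 - 0.9700 * 0.99592662 * 0.68913989 = 0.1227

Answer: Price = 0.1227


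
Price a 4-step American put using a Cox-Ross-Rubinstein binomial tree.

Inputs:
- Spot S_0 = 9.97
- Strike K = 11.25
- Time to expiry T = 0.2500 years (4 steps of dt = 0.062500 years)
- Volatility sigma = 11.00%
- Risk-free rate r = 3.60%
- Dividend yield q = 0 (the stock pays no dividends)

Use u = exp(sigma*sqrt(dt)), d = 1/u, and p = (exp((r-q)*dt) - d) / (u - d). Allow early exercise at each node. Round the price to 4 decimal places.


dt = T/N = 0.062500
u = exp(sigma*sqrt(dt)) = 1.027882; d = 1/u = 0.972875
p = (exp((r-q)*dt) - d) / (u - d) = 0.534075
Discount per step: exp(-r*dt) = 0.997753
Stock lattice S(k, i) with i counting down-moves:
  k=0: S(0,0) = 9.9700
  k=1: S(1,0) = 10.2480; S(1,1) = 9.6996
  k=2: S(2,0) = 10.5337; S(2,1) = 9.9700; S(2,2) = 9.4365
  k=3: S(3,0) = 10.8274; S(3,1) = 10.2480; S(3,2) = 9.6996; S(3,3) = 9.1805
  k=4: S(4,0) = 11.1293; S(4,1) = 10.5337; S(4,2) = 9.9700; S(4,3) = 9.4365; S(4,4) = 8.9315
Terminal payoffs V(N, i) = max(K - S_T, 0):
  V(4,0) = 0.120708; V(4,1) = 0.716290; V(4,2) = 1.280000; V(4,3) = 1.813543; V(4,4) = 2.318534
Backward induction: V(k, i) = exp(-r*dt) * [p * V(k+1, i) + (1-p) * V(k+1, i+1)]; then take max(V_cont, immediate exercise) for American.
  V(3,0) = exp(-r*dt) * [p*0.120708 + (1-p)*0.716290] = 0.397309; exercise = 0.422593; V(3,0) = max -> 0.422593
  V(3,1) = exp(-r*dt) * [p*0.716290 + (1-p)*1.280000] = 0.976736; exercise = 1.002020; V(3,1) = max -> 1.002020
  V(3,2) = exp(-r*dt) * [p*1.280000 + (1-p)*1.813543] = 1.525155; exercise = 1.550439; V(3,2) = max -> 1.550439
  V(3,3) = exp(-r*dt) * [p*1.813543 + (1-p)*2.318534] = 2.044226; exercise = 2.069510; V(3,3) = max -> 2.069510
  V(2,0) = exp(-r*dt) * [p*0.422593 + (1-p)*1.002020] = 0.691006; exercise = 0.716290; V(2,0) = max -> 0.716290
  V(2,1) = exp(-r*dt) * [p*1.002020 + (1-p)*1.550439] = 1.254716; exercise = 1.280000; V(2,1) = max -> 1.280000
  V(2,2) = exp(-r*dt) * [p*1.550439 + (1-p)*2.069510] = 1.788259; exercise = 1.813543; V(2,2) = max -> 1.813543
  V(1,0) = exp(-r*dt) * [p*0.716290 + (1-p)*1.280000] = 0.976736; exercise = 1.002020; V(1,0) = max -> 1.002020
  V(1,1) = exp(-r*dt) * [p*1.280000 + (1-p)*1.813543] = 1.525155; exercise = 1.550439; V(1,1) = max -> 1.550439
  V(0,0) = exp(-r*dt) * [p*1.002020 + (1-p)*1.550439] = 1.254716; exercise = 1.280000; V(0,0) = max -> 1.280000

Answer: Price = V(0,0) = 1.2800


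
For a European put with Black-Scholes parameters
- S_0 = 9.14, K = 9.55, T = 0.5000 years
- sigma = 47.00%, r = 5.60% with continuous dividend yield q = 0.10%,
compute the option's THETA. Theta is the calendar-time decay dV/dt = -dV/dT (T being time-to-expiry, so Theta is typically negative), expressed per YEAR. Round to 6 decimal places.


d1 = 0.1168809325; d2 = -0.2154592547
phi(d1) = 0.3962265603; exp(-qT) = 0.9995001250; exp(-rT) = 0.9723883668
Theta = -S*exp(-qT)*phi(d1)*sigma/(2*sqrt(T)) + r*K*exp(-rT)*N(-d2) - q*S*exp(-qT)*N(-d1)
N(-d1) = 0.4534772041; N(-d2) = 0.5852953620; sqrt(T) = 0.7071067812
Term 1 = -9.1400 * 0.9995001250 * 0.3962265603 * 0.4700 / (2 * 0.7071067812) = -1.2029719278
Term 2 = 0.0560 * 9.5500 * 0.9723883668 * 0.5852953620 = 0.3043730777
Term 3 = -0.0010 * 9.1400 * 0.9995001250 * 0.4534772041 = -0.0041427098
Theta = -1.2029719278 + (0.3043730777) + (-0.0041427098) = -0.902742

Answer: Theta = -0.902742


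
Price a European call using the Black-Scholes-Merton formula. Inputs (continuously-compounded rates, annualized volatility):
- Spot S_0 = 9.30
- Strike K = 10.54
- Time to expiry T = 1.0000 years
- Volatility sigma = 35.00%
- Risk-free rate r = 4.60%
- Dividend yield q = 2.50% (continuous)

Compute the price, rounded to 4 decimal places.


Answer: Price = 0.8891

Derivation:
d1 = (ln(S/K) + (r - q + 0.5*sigma^2) * T) / (sigma * sqrt(T)) = -0.12260898
d2 = d1 - sigma * sqrt(T) = -0.47260898
exp(-rT) = 0.95504196; exp(-qT) = 0.97530991
C = S_0 * exp(-qT) * N(d1) - K * exp(-rT) * N(d2)
N(d1) = 0.45120837; N(d2) = 0.31824609
C = 9.3000 * 0.97530991 * 0.45120837 - 10.5400 * 0.95504196 * 0.31824609 = 0.8891


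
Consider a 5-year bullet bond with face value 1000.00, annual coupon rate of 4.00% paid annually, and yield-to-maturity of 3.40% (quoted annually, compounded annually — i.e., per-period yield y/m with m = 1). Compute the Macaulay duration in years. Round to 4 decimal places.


Answer: Macaulay duration = 4.6356 years

Derivation:
Coupon per period c = face * coupon_rate / m = 40.000000
Periods per year m = 1; per-period yield y/m = 0.034000
Number of cashflows N = 5
Cashflows (t years, CF_t, discount factor 1/(1+y/m)^(m*t), PV):
  t = 1.0000: CF_t = 40.000000, DF = 0.967118, PV = 38.684720
  t = 2.0000: CF_t = 40.000000, DF = 0.935317, PV = 37.412688
  t = 3.0000: CF_t = 40.000000, DF = 0.904562, PV = 36.182484
  t = 4.0000: CF_t = 40.000000, DF = 0.874818, PV = 34.992731
  t = 5.0000: CF_t = 1040.000000, DF = 0.846052, PV = 879.894586
Price P = sum_t PV_t = 1027.167208
Macaulay numerator sum_t t * PV_t:
  t * PV_t at t = 1.0000: 38.684720
  t * PV_t at t = 2.0000: 74.825376
  t * PV_t at t = 3.0000: 108.547451
  t * PV_t at t = 4.0000: 139.970923
  t * PV_t at t = 5.0000: 4399.472930
Macaulay duration D = (sum_t t * PV_t) / P = 4761.501400 / 1027.167208 = 4.635566


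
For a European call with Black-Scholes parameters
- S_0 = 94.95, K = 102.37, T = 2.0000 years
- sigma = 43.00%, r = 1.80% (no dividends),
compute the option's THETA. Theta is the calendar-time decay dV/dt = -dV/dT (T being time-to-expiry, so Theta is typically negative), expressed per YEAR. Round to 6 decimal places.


Answer: Theta = -6.229084

Derivation:
d1 = 0.2395229441; d2 = -0.3685888877
phi(d1) = 0.3876609531; exp(-qT) = 1.0000000000; exp(-rT) = 0.9646402935
Theta = -S*exp(-qT)*phi(d1)*sigma/(2*sqrt(T)) - r*K*exp(-rT)*N(d2) + q*S*exp(-qT)*N(d1)
N(d1) = 0.5946499463; N(d2) = 0.3562170898; sqrt(T) = 1.4142135624
Term 1 = -94.9500 * 1.0000000000 * 0.3876609531 * 0.4300 / (2 * 1.4142135624) = -5.5959070272
Term 2 = -0.0180 * 102.3700 * 0.9646402935 * 0.3562170898 = -0.6331773316
Term 3 = 0 (no dividend yield, q = 0)
Theta = -5.5959070272 + (-0.6331773316) + (0.0000000000) = -6.229084


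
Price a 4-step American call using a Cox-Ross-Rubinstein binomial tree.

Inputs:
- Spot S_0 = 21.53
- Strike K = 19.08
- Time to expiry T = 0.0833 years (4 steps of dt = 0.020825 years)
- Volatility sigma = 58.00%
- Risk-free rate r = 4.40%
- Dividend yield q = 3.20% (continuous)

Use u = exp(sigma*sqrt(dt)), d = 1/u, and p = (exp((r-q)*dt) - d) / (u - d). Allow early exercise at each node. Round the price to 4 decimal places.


Answer: Price = V(0,0) = 2.9623

Derivation:
dt = T/N = 0.020825
u = exp(sigma*sqrt(dt)) = 1.087302; d = 1/u = 0.919708
p = (exp((r-q)*dt) - d) / (u - d) = 0.480579
Discount per step: exp(-r*dt) = 0.999084
Stock lattice S(k, i) with i counting down-moves:
  k=0: S(0,0) = 21.5300
  k=1: S(1,0) = 23.4096; S(1,1) = 19.8013
  k=2: S(2,0) = 25.4533; S(2,1) = 21.5300; S(2,2) = 18.2114
  k=3: S(3,0) = 27.6754; S(3,1) = 23.4096; S(3,2) = 19.8013; S(3,3) = 16.7492
  k=4: S(4,0) = 30.0915; S(4,1) = 25.4533; S(4,2) = 21.5300; S(4,3) = 18.2114; S(4,4) = 15.4044
Terminal payoffs V(N, i) = max(S_T - K, 0):
  V(4,0) = 11.011523; V(4,1) = 6.373300; V(4,2) = 2.450000; V(4,3) = 0.000000; V(4,4) = 0.000000
Backward induction: V(k, i) = exp(-r*dt) * [p * V(k+1, i) + (1-p) * V(k+1, i+1)]; then take max(V_cont, immediate exercise) for American.
  V(3,0) = exp(-r*dt) * [p*11.011523 + (1-p)*6.373300] = 8.594452; exercise = 8.595414; V(3,0) = max -> 8.595414
  V(3,1) = exp(-r*dt) * [p*6.373300 + (1-p)*2.450000] = 4.331484; exercise = 4.329604; V(3,1) = max -> 4.331484
  V(3,2) = exp(-r*dt) * [p*2.450000 + (1-p)*0.000000] = 1.176340; exercise = 0.721313; V(3,2) = max -> 1.176340
  V(3,3) = exp(-r*dt) * [p*0.000000 + (1-p)*0.000000] = 0.000000; exercise = 0.000000; V(3,3) = max -> 0.000000
  V(2,0) = exp(-r*dt) * [p*8.595414 + (1-p)*4.331484] = 6.374794; exercise = 6.373300; V(2,0) = max -> 6.374794
  V(2,1) = exp(-r*dt) * [p*4.331484 + (1-p)*1.176340] = 2.690169; exercise = 2.450000; V(2,1) = max -> 2.690169
  V(2,2) = exp(-r*dt) * [p*1.176340 + (1-p)*0.000000] = 0.564806; exercise = 0.000000; V(2,2) = max -> 0.564806
  V(1,0) = exp(-r*dt) * [p*6.374794 + (1-p)*2.690169] = 4.456836; exercise = 4.329604; V(1,0) = max -> 4.456836
  V(1,1) = exp(-r*dt) * [p*2.690169 + (1-p)*0.564806] = 1.584757; exercise = 0.721313; V(1,1) = max -> 1.584757
  V(0,0) = exp(-r*dt) * [p*4.456836 + (1-p)*1.584757] = 2.962302; exercise = 2.450000; V(0,0) = max -> 2.962302


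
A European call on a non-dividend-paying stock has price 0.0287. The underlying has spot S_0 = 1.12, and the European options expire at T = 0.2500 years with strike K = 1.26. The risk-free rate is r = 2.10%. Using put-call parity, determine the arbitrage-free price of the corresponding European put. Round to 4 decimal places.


Answer: Put price = 0.1621

Derivation:
Put-call parity: C - P = S_0 * exp(-qT) - K * exp(-rT).
S_0 * exp(-qT) = 1.1200 * 1.00000000 = 1.12000000
K * exp(-rT) = 1.2600 * 0.99476376 = 1.25340233
P = C - S*exp(-qT) + K*exp(-rT)
P = 0.0287 - 1.12000000 + 1.25340233 = 0.1621


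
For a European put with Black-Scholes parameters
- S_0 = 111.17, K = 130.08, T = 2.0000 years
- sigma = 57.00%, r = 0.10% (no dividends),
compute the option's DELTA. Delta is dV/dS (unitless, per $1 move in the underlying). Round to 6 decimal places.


d1 = 0.2106569295; d2 = -0.5954448010
phi(d1) = 0.3901879612; exp(-qT) = 1.0000000000; exp(-rT) = 0.9980019987
N(-d1) = 0.4165774928
Delta = -exp(-qT) * N(-d1) = -1.0000000000 * 0.4165774928 = -0.416577

Answer: Delta = -0.416577


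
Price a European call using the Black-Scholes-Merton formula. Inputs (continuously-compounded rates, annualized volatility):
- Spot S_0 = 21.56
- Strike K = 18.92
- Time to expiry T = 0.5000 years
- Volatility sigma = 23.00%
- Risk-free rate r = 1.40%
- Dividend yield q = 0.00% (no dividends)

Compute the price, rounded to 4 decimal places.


Answer: Price = 3.1337

Derivation:
d1 = (ln(S/K) + (r - q + 0.5*sigma^2) * T) / (sigma * sqrt(T)) = 0.92751001
d2 = d1 - sigma * sqrt(T) = 0.76487545
exp(-rT) = 0.99302444; exp(-qT) = 1.00000000
C = S_0 * exp(-qT) * N(d1) - K * exp(-rT) * N(d2)
N(d1) = 0.82316910; N(d2) = 0.77782714
C = 21.5600 * 1.00000000 * 0.82316910 - 18.9200 * 0.99302444 * 0.77782714 = 3.1337


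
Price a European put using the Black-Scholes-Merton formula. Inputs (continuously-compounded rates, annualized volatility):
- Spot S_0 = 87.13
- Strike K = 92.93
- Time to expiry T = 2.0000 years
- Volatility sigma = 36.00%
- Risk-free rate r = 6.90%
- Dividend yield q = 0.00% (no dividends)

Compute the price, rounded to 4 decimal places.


Answer: Price = 13.9694

Derivation:
d1 = (ln(S/K) + (r - q + 0.5*sigma^2) * T) / (sigma * sqrt(T)) = 0.39903358
d2 = d1 - sigma * sqrt(T) = -0.11008330
exp(-rT) = 0.87109869; exp(-qT) = 1.00000000
P = K * exp(-rT) * N(-d2) - S_0 * exp(-qT) * N(-d1)
N(-d1) = 0.34493423; N(-d2) = 0.54382834
P = 92.9300 * 0.87109869 * 0.54382834 - 87.1300 * 1.00000000 * 0.34493423 = 13.9694


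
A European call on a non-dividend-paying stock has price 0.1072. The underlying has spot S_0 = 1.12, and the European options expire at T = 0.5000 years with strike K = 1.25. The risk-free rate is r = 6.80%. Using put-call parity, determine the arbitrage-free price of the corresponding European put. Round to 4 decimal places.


Answer: Put price = 0.1954

Derivation:
Put-call parity: C - P = S_0 * exp(-qT) - K * exp(-rT).
S_0 * exp(-qT) = 1.1200 * 1.00000000 = 1.12000000
K * exp(-rT) = 1.2500 * 0.96657150 = 1.20821438
P = C - S*exp(-qT) + K*exp(-rT)
P = 0.1072 - 1.12000000 + 1.20821438 = 0.1954


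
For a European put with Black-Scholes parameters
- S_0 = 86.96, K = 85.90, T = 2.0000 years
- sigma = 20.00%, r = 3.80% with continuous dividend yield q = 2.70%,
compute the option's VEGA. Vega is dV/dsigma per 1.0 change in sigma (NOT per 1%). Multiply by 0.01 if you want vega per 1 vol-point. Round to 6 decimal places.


Answer: Vega = 44.907880

Derivation:
d1 = 0.2625643531; d2 = -0.0202783594
phi(d1) = 0.3854250403; exp(-qT) = 0.9474321065; exp(-rT) = 0.9268162066
Vega = S * exp(-qT) * phi(d1) * sqrt(T) = 86.9600 * 0.9474321065 * 0.3854250403 * 1.4142135624 = 44.907880


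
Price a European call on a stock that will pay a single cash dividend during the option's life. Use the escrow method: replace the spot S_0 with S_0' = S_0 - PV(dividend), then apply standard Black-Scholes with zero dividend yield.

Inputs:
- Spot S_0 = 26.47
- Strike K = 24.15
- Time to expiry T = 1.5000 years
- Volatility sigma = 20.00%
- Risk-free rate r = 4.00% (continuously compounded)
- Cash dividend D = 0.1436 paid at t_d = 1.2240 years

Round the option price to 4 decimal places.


PV(D) = D * exp(-r * t_d) = 0.1436 * 0.95221922 = 0.13673868
S_0' = S_0 - PV(D) = 26.4700 - 0.13673868 = 26.33326132
d1 = (ln(S_0'/K) + (r + sigma^2/2)*T) / (sigma*sqrt(T)) = 0.72075602
d2 = d1 - sigma*sqrt(T) = 0.47580705
exp(-rT) = 0.94176453
N(d1) = 0.76447018; N(d2) = 0.68289408
C = S_0' * N(d1) - K * exp(-rT) * N(d2) = 26.33326132 * 0.76447018 - 24.1500 * 0.94176453 * 0.68289408 = 4.5995

Answer: Price = 4.5995


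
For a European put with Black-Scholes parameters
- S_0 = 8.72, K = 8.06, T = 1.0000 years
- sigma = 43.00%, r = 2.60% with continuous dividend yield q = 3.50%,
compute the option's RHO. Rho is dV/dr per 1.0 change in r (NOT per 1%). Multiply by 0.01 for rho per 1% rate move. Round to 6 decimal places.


Answer: Rho = -4.092207

Derivation:
d1 = 0.3771062358; d2 = -0.0528937642
phi(d1) = 0.3715606802; exp(-qT) = 0.9656054163; exp(-rT) = 0.9743350896
N(-d2) = 0.5210917235
Rho = -K*T*exp(-rT)*N(-d2) = -8.0600 * 1.0000 * 0.9743350896 * 0.5210917235 = -4.092207


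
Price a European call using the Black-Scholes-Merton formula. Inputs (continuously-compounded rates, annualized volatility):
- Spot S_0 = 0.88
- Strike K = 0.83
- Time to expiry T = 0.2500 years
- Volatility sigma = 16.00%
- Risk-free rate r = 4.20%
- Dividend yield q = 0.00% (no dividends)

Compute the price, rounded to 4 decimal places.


d1 = (ln(S/K) + (r - q + 0.5*sigma^2) * T) / (sigma * sqrt(T)) = 0.90245258
d2 = d1 - sigma * sqrt(T) = 0.82245258
exp(-rT) = 0.98955493; exp(-qT) = 1.00000000
C = S_0 * exp(-qT) * N(d1) - K * exp(-rT) * N(d2)
N(d1) = 0.81659175; N(d2) = 0.79459032
C = 0.8800 * 1.00000000 * 0.81659175 - 0.8300 * 0.98955493 * 0.79459032 = 0.0660

Answer: Price = 0.0660


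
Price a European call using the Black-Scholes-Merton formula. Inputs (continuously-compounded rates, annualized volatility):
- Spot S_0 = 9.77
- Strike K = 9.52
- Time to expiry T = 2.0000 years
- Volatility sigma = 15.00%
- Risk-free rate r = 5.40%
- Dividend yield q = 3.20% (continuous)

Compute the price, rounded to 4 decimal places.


Answer: Price = 1.0975

Derivation:
d1 = (ln(S/K) + (r - q + 0.5*sigma^2) * T) / (sigma * sqrt(T)) = 0.43567968
d2 = d1 - sigma * sqrt(T) = 0.22354765
exp(-rT) = 0.89762760; exp(-qT) = 0.93800500
C = S_0 * exp(-qT) * N(d1) - K * exp(-rT) * N(d2)
N(d1) = 0.66846543; N(d2) = 0.58844535
C = 9.7700 * 0.93800500 * 0.66846543 - 9.5200 * 0.89762760 * 0.58844535 = 1.0975


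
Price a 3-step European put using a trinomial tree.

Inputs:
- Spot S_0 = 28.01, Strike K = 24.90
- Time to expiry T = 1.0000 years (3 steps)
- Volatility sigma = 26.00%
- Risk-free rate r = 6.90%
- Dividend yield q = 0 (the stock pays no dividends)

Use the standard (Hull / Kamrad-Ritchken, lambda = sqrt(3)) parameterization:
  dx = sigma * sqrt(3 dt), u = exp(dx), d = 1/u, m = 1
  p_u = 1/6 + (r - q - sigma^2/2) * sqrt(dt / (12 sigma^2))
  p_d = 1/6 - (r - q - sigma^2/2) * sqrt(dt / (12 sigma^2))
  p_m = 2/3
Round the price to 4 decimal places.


dt = T/N = 0.333333; dx = sigma*sqrt(3*dt) = 0.260000
u = exp(dx) = 1.296930; d = 1/u = 0.771052
p_u = 0.189231, p_m = 0.666667, p_d = 0.144103
Discount per step: exp(-r*dt) = 0.977262
Stock lattice S(k, j) with j the centered position index:
  k=0: S(0,+0) = 28.0100
  k=1: S(1,-1) = 21.5972; S(1,+0) = 28.0100; S(1,+1) = 36.3270
  k=2: S(2,-2) = 16.6525; S(2,-1) = 21.5972; S(2,+0) = 28.0100; S(2,+1) = 36.3270; S(2,+2) = 47.1136
  k=3: S(3,-3) = 12.8400; S(3,-2) = 16.6525; S(3,-1) = 21.5972; S(3,+0) = 28.0100; S(3,+1) = 36.3270; S(3,+2) = 47.1136; S(3,+3) = 61.1030
Terminal payoffs V(N, j) = max(K - S_T, 0):
  V(3,-3) = 12.060048; V(3,-2) = 8.247479; V(3,-1) = 3.302845; V(3,+0) = 0.000000; V(3,+1) = 0.000000; V(3,+2) = 0.000000; V(3,+3) = 0.000000
Backward induction: V(k, j) = exp(-r*dt) * [p_u * V(k+1, j+1) + p_m * V(k+1, j) + p_d * V(k+1, j-1)]
  V(2,-2) = exp(-r*dt) * [p_u*3.302845 + p_m*8.247479 + p_d*12.060048] = 7.682459
  V(2,-1) = exp(-r*dt) * [p_u*0.000000 + p_m*3.302845 + p_d*8.247479] = 3.313291
  V(2,+0) = exp(-r*dt) * [p_u*0.000000 + p_m*0.000000 + p_d*3.302845] = 0.465127
  V(2,+1) = exp(-r*dt) * [p_u*0.000000 + p_m*0.000000 + p_d*0.000000] = 0.000000
  V(2,+2) = exp(-r*dt) * [p_u*0.000000 + p_m*0.000000 + p_d*0.000000] = 0.000000
  V(1,-1) = exp(-r*dt) * [p_u*0.465127 + p_m*3.313291 + p_d*7.682459] = 3.326542
  V(1,+0) = exp(-r*dt) * [p_u*0.000000 + p_m*0.465127 + p_d*3.313291] = 0.769631
  V(1,+1) = exp(-r*dt) * [p_u*0.000000 + p_m*0.000000 + p_d*0.465127] = 0.065502
  V(0,+0) = exp(-r*dt) * [p_u*0.065502 + p_m*0.769631 + p_d*3.326542] = 0.981998

Answer: Price = V(0,0) = 0.9820


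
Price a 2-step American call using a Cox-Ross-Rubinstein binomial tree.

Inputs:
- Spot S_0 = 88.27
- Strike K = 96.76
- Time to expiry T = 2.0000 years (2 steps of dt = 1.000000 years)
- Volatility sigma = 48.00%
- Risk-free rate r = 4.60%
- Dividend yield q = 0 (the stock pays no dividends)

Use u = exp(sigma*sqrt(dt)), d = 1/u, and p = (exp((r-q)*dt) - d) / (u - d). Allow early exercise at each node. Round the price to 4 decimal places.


Answer: Price = V(0,0) = 22.5036

Derivation:
dt = T/N = 1.000000
u = exp(sigma*sqrt(dt)) = 1.616074; d = 1/u = 0.618783
p = (exp((r-q)*dt) - d) / (u - d) = 0.429454
Discount per step: exp(-r*dt) = 0.955042
Stock lattice S(k, i) with i counting down-moves:
  k=0: S(0,0) = 88.2700
  k=1: S(1,0) = 142.6509; S(1,1) = 54.6200
  k=2: S(2,0) = 230.5344; S(2,1) = 88.2700; S(2,2) = 33.7980
Terminal payoffs V(N, i) = max(S_T - K, 0):
  V(2,0) = 133.774448; V(2,1) = 0.000000; V(2,2) = 0.000000
Backward induction: V(k, i) = exp(-r*dt) * [p * V(k+1, i) + (1-p) * V(k+1, i+1)]; then take max(V_cont, immediate exercise) for American.
  V(1,0) = exp(-r*dt) * [p*133.774448 + (1-p)*0.000000] = 54.867186; exercise = 45.890887; V(1,0) = max -> 54.867186
  V(1,1) = exp(-r*dt) * [p*0.000000 + (1-p)*0.000000] = 0.000000; exercise = 0.000000; V(1,1) = max -> 0.000000
  V(0,0) = exp(-r*dt) * [p*54.867186 + (1-p)*0.000000] = 22.503610; exercise = 0.000000; V(0,0) = max -> 22.503610


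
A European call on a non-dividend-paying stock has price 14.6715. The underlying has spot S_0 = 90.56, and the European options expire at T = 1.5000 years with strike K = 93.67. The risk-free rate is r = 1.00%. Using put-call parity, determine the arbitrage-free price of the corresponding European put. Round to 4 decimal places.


Put-call parity: C - P = S_0 * exp(-qT) - K * exp(-rT).
S_0 * exp(-qT) = 90.5600 * 1.00000000 = 90.56000000
K * exp(-rT) = 93.6700 * 0.98511194 = 92.27543538
P = C - S*exp(-qT) + K*exp(-rT)
P = 14.6715 - 90.56000000 + 92.27543538 = 16.3869

Answer: Put price = 16.3869
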